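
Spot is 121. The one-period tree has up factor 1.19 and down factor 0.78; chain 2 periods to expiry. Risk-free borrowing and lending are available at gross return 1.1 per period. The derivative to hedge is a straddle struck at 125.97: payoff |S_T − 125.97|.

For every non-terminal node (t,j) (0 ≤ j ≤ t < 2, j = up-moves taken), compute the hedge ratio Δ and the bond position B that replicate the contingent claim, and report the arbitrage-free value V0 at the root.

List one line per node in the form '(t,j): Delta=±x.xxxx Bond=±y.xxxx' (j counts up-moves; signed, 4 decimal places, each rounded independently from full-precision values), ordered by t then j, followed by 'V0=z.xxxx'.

(0,0): Delta=0.2980 Bond=-7.2625
(1,0): Delta=-1.0000 Bond=114.5182
(1,1): Delta=0.5373 Bond=-42.4438
V0=28.7977

No-arbitrage ⇒ martingale measure with p* = (R−d)/(u−d) = 0.7805.
At expiry t=2: V(2,0)=52.3536, V(2,1)=13.6578, V(2,2)=45.3781
Node (1,0) S=94.3800: V=(p*·13.6578+(1−p*)·52.3536)/1.1=20.1382; Δ=(13.6578−52.3536)/(112.3122−73.6164)=-1.0000; B=V−Δ·S=114.5182
Node (1,1) S=143.9900: V=(p*·45.3781+(1−p*)·13.6578)/1.1=34.9228; Δ=(45.3781−13.6578)/(171.3481−112.3122)=0.5373; B=V−Δ·S=-42.4438
Node (0,0) S=121.0000: V=(p*·34.9228+(1−p*)·20.1382)/1.1=28.7977; Δ=(34.9228−20.1382)/(143.9900−94.3800)=0.2980; B=V−Δ·S=-7.2625
Each (Δ,B) replicates both successor values, so the strategy is self-financing and V0 is arbitrage-free.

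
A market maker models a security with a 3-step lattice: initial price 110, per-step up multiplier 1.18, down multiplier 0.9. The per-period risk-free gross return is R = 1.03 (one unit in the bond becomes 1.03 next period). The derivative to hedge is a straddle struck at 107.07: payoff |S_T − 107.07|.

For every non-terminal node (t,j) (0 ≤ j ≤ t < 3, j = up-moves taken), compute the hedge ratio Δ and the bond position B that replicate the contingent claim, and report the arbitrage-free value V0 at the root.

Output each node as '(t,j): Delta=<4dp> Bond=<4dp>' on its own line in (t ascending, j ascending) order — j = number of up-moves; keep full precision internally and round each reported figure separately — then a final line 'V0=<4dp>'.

The replicating-portfolio and risk-neutral prices coincide; use p* = (1.03−0.9)/(1.18−0.9) = 0.4643 for the latter.
At expiry t=3: V(3,0)=26.8800, V(3,1)=1.9320, V(3,2)=30.7776, V(3,3)=73.6635
  t=2,j=0: stock 89.1000 → up 105.1380 (V=1.9320), down 80.1900 (V=26.8800). Price 14.8515; hedge Δ=-1.0000, bond B=103.9515.
  t=2,j=1: stock 116.8200 → up 137.8476 (V=30.7776), down 105.1380 (V=1.9320). Price 14.8783; hedge Δ=0.8819, bond B=-88.1417.
  t=2,j=2: stock 153.1640 → up 180.7335 (V=73.6635), down 137.8476 (V=30.7776). Price 49.2125; hedge Δ=1.0000, bond B=-103.9515.
  t=1,j=0: stock 99.0000 → up 116.8200 (V=14.8783), down 89.1000 (V=14.8515). Price 14.4310; hedge Δ=0.0010, bond B=14.3353.
  t=1,j=1: stock 129.8000 → up 153.1640 (V=49.2125), down 116.8200 (V=14.8783). Price 29.9215; hedge Δ=0.9447, bond B=-92.7009.
  t=0,j=0: stock 110.0000 → up 129.8000 (V=29.9215), down 99.0000 (V=14.4310). Price 20.9932; hedge Δ=0.5029, bond B=-34.3302.
The time-0 hedge costs 20.9932, which is the no-arbitrage price.

(0,0): Delta=0.5029 Bond=-34.3302
(1,0): Delta=0.0010 Bond=14.3353
(1,1): Delta=0.9447 Bond=-92.7009
(2,0): Delta=-1.0000 Bond=103.9515
(2,1): Delta=0.8819 Bond=-88.1417
(2,2): Delta=1.0000 Bond=-103.9515
V0=20.9932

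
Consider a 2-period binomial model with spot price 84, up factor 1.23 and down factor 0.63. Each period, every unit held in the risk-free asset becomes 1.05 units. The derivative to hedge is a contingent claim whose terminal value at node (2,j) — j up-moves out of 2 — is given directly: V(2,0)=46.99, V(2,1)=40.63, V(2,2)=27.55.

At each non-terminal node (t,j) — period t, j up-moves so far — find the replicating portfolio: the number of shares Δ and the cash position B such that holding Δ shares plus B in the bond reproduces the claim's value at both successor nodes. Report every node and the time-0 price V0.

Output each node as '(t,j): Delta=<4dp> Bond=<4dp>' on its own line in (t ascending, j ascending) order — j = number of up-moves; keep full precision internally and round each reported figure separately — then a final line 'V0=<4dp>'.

(0,0): Delta=-0.2091 Bond=49.1204
(1,0): Delta=-0.2003 Bond=51.1124
(1,1): Delta=-0.2110 Bond=51.7752
V0=31.5585

No-arbitrage ⇒ martingale measure with p* = (R−d)/(u−d) = 0.7000.
Terminal values V(2,·): V(2,0)=46.9900, V(2,1)=40.6300, V(2,2)=27.5500
  t=1,j=0: stock 52.9200 → up 65.0916 (V=40.6300), down 33.3396 (V=46.9900). Price 40.5124; hedge Δ=-0.2003, bond B=51.1124.
  t=1,j=1: stock 103.3200 → up 127.0836 (V=27.5500), down 65.0916 (V=40.6300). Price 29.9752; hedge Δ=-0.2110, bond B=51.7752.
  t=0,j=0: stock 84.0000 → up 103.3200 (V=29.9752), down 52.9200 (V=40.5124). Price 31.5585; hedge Δ=-0.2091, bond B=49.1204.
Self-financing check: at every node Δ·S+B equals the discounted successor values.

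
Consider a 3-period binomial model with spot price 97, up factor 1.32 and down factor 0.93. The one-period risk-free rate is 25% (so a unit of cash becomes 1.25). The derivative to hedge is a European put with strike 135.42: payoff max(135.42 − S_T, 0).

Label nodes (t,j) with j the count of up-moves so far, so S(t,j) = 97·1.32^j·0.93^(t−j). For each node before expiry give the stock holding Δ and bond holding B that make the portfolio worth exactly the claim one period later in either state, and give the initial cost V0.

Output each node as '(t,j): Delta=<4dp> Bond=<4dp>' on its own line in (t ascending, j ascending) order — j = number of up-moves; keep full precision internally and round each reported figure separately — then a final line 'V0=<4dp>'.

(0,0): Delta=-0.1408 Bond=14.8299
(1,0): Delta=-0.5940 Bond=59.4179
(1,1): Delta=-0.0710 Bond=9.5948
(2,0): Delta=-1.0000 Bond=108.3360
(2,1): Delta=-0.5314 Bond=66.8210
(2,2): Delta=0.0000 Bond=0.0000
V0=1.1719

No-arbitrage ⇒ martingale measure with p* = (R−d)/(u−d) = 0.8205.
At expiry t=3: V(3,0)=57.3974, V(3,1)=24.6782, V(3,2)=0.0000, V(3,3)=0.0000
  t=2,j=0: stock 83.8953 → up 110.7418 (V=24.6782), down 78.0226 (V=57.3974). Price 24.4407; hedge Δ=-1.0000, bond B=108.3360.
  t=2,j=1: stock 119.0772 → up 157.1819 (V=0.0000), down 110.7418 (V=24.6782). Price 3.5435; hedge Δ=-0.5314, bond B=66.8210.
  t=2,j=2: stock 169.0128 → up 223.0969 (V=0.0000), down 157.1819 (V=0.0000). Price 0.0000; hedge Δ=0.0000, bond B=0.0000.
  t=1,j=0: stock 90.2100 → up 119.0772 (V=3.5435), down 83.8953 (V=24.4407). Price 5.8354; hedge Δ=-0.5940, bond B=59.4179.
  t=1,j=1: stock 128.0400 → up 169.0128 (V=0.0000), down 119.0772 (V=3.5435). Price 0.5088; hedge Δ=-0.0710, bond B=9.5948.
  t=0,j=0: stock 97.0000 → up 128.0400 (V=0.5088), down 90.2100 (V=5.8354). Price 1.1719; hedge Δ=-0.1408, bond B=14.8299.
Each (Δ,B) replicates both successor values, so the strategy is self-financing and V0 is arbitrage-free.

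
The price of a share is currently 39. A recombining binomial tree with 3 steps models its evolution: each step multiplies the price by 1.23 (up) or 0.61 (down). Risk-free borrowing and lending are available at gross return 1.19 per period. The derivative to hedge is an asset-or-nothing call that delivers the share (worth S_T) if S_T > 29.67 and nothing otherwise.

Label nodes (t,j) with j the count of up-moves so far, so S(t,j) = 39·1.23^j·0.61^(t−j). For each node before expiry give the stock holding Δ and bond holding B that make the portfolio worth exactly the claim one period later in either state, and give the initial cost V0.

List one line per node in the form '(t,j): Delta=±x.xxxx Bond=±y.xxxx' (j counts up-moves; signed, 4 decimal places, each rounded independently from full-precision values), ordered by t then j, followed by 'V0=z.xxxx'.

(0,0): Delta=1.0618 Bond=-2.5365
(1,0): Delta=1.9183 Bond=-23.3930
(1,1): Delta=1.0325 Bond=-1.6133
(2,0): Delta=0.0000 Bond=0.0000
(2,1): Delta=1.9839 Bond=-29.7575
(2,2): Delta=1.0000 Bond=0.0000
V0=38.8749

No-arbitrage ⇒ martingale measure with p* = (R−d)/(u−d) = 0.9355.
Terminal values V(3,·): V(3,0)=0.0000, V(3,1)=0.0000, V(3,2)=35.9919, V(3,3)=72.5738
Node (2,0) S=14.5119: V=(p*·0.0000+(1−p*)·0.0000)/1.19=0.0000; Δ=(0.0000−0.0000)/(17.8496−8.8523)=0.0000; B=V−Δ·S=0.0000
Node (2,1) S=29.2617: V=(p*·35.9919+(1−p*)·0.0000)/1.19=28.2940; Δ=(35.9919−0.0000)/(35.9919−17.8496)=1.9839; B=V−Δ·S=-29.7575
Node (2,2) S=59.0031: V=(p*·72.5738+(1−p*)·35.9919)/1.19=59.0031; Δ=(72.5738−35.9919)/(72.5738−35.9919)=1.0000; B=V−Δ·S=0.0000
Node (1,0) S=23.7900: V=(p*·28.2940+(1−p*)·0.0000)/1.19=22.2425; Δ=(28.2940−0.0000)/(29.2617−14.5119)=1.9183; B=V−Δ·S=-23.3930
Node (1,1) S=47.9700: V=(p*·59.0031+(1−p*)·28.2940)/1.19=47.9175; Δ=(59.0031−28.2940)/(59.0031−29.2617)=1.0325; B=V−Δ·S=-1.6133
Node (0,0) S=39.0000: V=(p*·47.9175+(1−p*)·22.2425)/1.19=38.8749; Δ=(47.9175−22.2425)/(47.9700−23.7900)=1.0618; B=V−Δ·S=-2.5365
Check: Δ(0,0)·S0 + B(0,0) = 38.8749 = V0.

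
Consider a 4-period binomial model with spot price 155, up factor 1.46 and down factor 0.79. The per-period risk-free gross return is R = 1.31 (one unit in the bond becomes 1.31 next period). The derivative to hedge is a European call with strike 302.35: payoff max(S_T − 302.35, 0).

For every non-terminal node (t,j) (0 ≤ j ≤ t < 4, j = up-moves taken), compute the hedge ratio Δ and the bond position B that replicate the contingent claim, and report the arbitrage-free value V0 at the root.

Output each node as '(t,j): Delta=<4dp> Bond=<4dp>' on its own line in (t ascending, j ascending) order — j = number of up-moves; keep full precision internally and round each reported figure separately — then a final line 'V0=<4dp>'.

(0,0): Delta=0.7836 Bond=-60.7495
(1,0): Delta=0.3368 Bond=-24.8738
(1,1): Delta=0.8534 Bond=-95.3630
(2,0): Delta=0.0000 Bond=0.0000
(2,1): Delta=0.3894 Bond=-41.9840
(2,2): Delta=0.9258 Bond=-148.8509
(3,0): Delta=0.0000 Bond=0.0000
(3,1): Delta=0.0000 Bond=0.0000
(3,2): Delta=0.4502 Bond=-70.8642
(3,3): Delta=1.0000 Bond=-230.8015
V0=60.7118

Risk-neutral probability p* = (R−d)/(u−d) = (1.31−0.79)/(1.46−0.79) = 0.7761.
Terminal payoffs: V(4,0)=0.0000, V(4,1)=0.0000, V(4,2)=0.0000, V(4,3)=78.7311, V(4,4)=401.9264
Node (3,0) S=76.4210: V=(p*·0.0000+(1−p*)·0.0000)/1.31=0.0000; Δ=(0.0000−0.0000)/(111.5747−60.3726)=0.0000; B=V−Δ·S=0.0000
Node (3,1) S=141.2338: V=(p*·0.0000+(1−p*)·0.0000)/1.31=0.0000; Δ=(0.0000−0.0000)/(206.2014−111.5747)=0.0000; B=V−Δ·S=0.0000
Node (3,2) S=261.0144: V=(p*·78.7311+(1−p*)·0.0000)/1.31=46.6448; Δ=(78.7311−0.0000)/(381.0811−206.2014)=0.4502; B=V−Δ·S=-70.8642
Node (3,3) S=482.3811: V=(p*·401.9264+(1−p*)·78.7311)/1.31=251.5796; Δ=(401.9264−78.7311)/(704.2764−381.0811)=1.0000; B=V−Δ·S=-230.8015
Node (2,0) S=96.7355: V=(p*·0.0000+(1−p*)·0.0000)/1.31=0.0000; Δ=(0.0000−0.0000)/(141.2338−76.4210)=0.0000; B=V−Δ·S=0.0000
Node (2,1) S=178.7770: V=(p*·46.6448+(1−p*)·0.0000)/1.31=27.6351; Δ=(46.6448−0.0000)/(261.0144−141.2338)=0.3894; B=V−Δ·S=-41.9840
Node (2,2) S=330.3980: V=(p*·251.5796+(1−p*)·46.6448)/1.31=157.0219; Δ=(251.5796−46.6448)/(482.3811−261.0144)=0.9258; B=V−Δ·S=-148.8509
Node (1,0) S=122.4500: V=(p*·27.6351+(1−p*)·0.0000)/1.31=16.3726; Δ=(27.6351−0.0000)/(178.7770−96.7355)=0.3368; B=V−Δ·S=-24.8738
Node (1,1) S=226.3000: V=(p*·157.0219+(1−p*)·27.6351)/1.31=97.7517; Δ=(157.0219−27.6351)/(330.3980−178.7770)=0.8534; B=V−Δ·S=-95.3630
Node (0,0) S=155.0000: V=(p*·97.7517+(1−p*)·16.3726)/1.31=60.7118; Δ=(97.7517−16.3726)/(226.3000−122.4500)=0.7836; B=V−Δ·S=-60.7495
Self-financing check: at every node Δ·S+B equals the discounted successor values.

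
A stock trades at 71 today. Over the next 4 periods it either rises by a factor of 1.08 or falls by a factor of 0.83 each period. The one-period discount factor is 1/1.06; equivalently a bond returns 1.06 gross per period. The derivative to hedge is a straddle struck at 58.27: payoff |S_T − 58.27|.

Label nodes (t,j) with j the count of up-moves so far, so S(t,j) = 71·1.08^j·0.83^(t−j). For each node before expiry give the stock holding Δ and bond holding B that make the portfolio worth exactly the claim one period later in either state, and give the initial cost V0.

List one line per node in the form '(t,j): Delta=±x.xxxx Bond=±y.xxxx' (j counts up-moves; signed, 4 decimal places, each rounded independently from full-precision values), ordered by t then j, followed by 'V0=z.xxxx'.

(0,0): Delta=0.9540 Bond=-42.7826
(1,0): Delta=0.6326 Bond=-26.4093
(1,1): Delta=0.9755 Bond=-46.9965
(2,0): Delta=-1.0000 Bond=51.8601
(2,1): Delta=0.7417 Bond=-34.9376
(2,2): Delta=0.9911 Bond=-51.1101
(3,0): Delta=-1.0000 Bond=54.9717
(3,1): Delta=-1.0000 Bond=54.9717
(3,2): Delta=0.8581 Bond=-45.0344
(3,3): Delta=1.0000 Bond=-54.9717
V0=24.9521

No-arbitrage ⇒ martingale measure with p* = (R−d)/(u−d) = 0.9200.
Terminal values V(4,·): V(4,0)=24.5746, V(4,1)=14.4254, V(4,2)=1.2192, V(4,3)=15.9648, V(4,4)=38.3247
(3,0): S=40.5969. Δ = (V_up−V_dn)/(S_up−S_dn) = (14.4254−24.5746)/(43.8446−33.6954) = -1.0000. V = [p*·14.4254 + (1−p*)·24.5746]/1.06 = 14.3748. B = V − Δ·S = 54.9717.
(3,1): S=52.8249. Δ = (V_up−V_dn)/(S_up−S_dn) = (1.2192−14.4254)/(57.0508−43.8446) = -1.0000. V = [p*·1.2192 + (1−p*)·14.4254]/1.06 = 2.1468. B = V − Δ·S = 54.9717.
(3,2): S=68.7360. Δ = (V_up−V_dn)/(S_up−S_dn) = (15.9648−1.2192)/(74.2348−57.0508) = 0.8581. V = [p*·15.9648 + (1−p*)·1.2192]/1.06 = 13.9483. B = V − Δ·S = -45.0344.
(3,3): S=89.4396. Δ = (V_up−V_dn)/(S_up−S_dn) = (38.3247−15.9648)/(96.5947−74.2348) = 1.0000. V = [p*·38.3247 + (1−p*)·15.9648]/1.06 = 34.4679. B = V − Δ·S = -54.9717.
(2,0): S=48.9119. Δ = (V_up−V_dn)/(S_up−S_dn) = (2.1468−14.3748)/(52.8249−40.5969) = -1.0000. V = [p*·2.1468 + (1−p*)·14.3748]/1.06 = 2.9482. B = V − Δ·S = 51.8601.
(2,1): S=63.6444. Δ = (V_up−V_dn)/(S_up−S_dn) = (13.9483−2.1468)/(68.7360−52.8249) = 0.7417. V = [p*·13.9483 + (1−p*)·2.1468]/1.06 = 12.2681. B = V − Δ·S = -34.9376.
(2,2): S=82.8144. Δ = (V_up−V_dn)/(S_up−S_dn) = (34.4679−13.9483)/(89.4396−68.7360) = 0.9911. V = [p*·34.4679 + (1−p*)·13.9483]/1.06 = 30.9682. B = V − Δ·S = -51.1101.
(1,0): S=58.9300. Δ = (V_up−V_dn)/(S_up−S_dn) = (12.2681−2.9482)/(63.6444−48.9119) = 0.6326. V = [p*·12.2681 + (1−p*)·2.9482]/1.06 = 10.8703. B = V − Δ·S = -26.4093.
(1,1): S=76.6800. Δ = (V_up−V_dn)/(S_up−S_dn) = (30.9682−12.2681)/(82.8144−63.6444) = 0.9755. V = [p*·30.9682 + (1−p*)·12.2681]/1.06 = 27.8039. B = V − Δ·S = -46.9965.
(0,0): S=71.0000. Δ = (V_up−V_dn)/(S_up−S_dn) = (27.8039−10.8703)/(76.6800−58.9300) = 0.9540. V = [p*·27.8039 + (1−p*)·10.8703]/1.06 = 24.9521. B = V − Δ·S = -42.7826.
Each (Δ,B) replicates both successor values, so the strategy is self-financing and V0 is arbitrage-free.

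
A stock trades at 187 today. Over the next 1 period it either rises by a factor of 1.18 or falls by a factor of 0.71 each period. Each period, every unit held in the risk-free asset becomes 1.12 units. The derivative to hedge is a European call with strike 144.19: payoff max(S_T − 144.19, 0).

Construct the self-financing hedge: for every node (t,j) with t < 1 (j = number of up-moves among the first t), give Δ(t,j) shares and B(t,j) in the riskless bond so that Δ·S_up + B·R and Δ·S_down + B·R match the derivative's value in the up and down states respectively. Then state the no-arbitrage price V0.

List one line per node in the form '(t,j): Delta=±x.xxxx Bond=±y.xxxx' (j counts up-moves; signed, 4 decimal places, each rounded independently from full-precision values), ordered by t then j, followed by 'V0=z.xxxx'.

(0,0): Delta=0.8701 Bond=-103.1415
V0=59.5606

Risk-neutral probability p* = (R−d)/(u−d) = (1.12−0.71)/(1.18−0.71) = 0.8723.
Terminal values V(1,·): V(1,0)=0.0000, V(1,1)=76.4700
(0,0): S=187.0000. Δ = (V_up−V_dn)/(S_up−S_dn) = (76.4700−0.0000)/(220.6600−132.7700) = 0.8701. V = [p*·76.4700 + (1−p*)·0.0000]/1.12 = 59.5606. B = V − Δ·S = -103.1415.
Self-financing check: at every node Δ·S+B equals the discounted successor values.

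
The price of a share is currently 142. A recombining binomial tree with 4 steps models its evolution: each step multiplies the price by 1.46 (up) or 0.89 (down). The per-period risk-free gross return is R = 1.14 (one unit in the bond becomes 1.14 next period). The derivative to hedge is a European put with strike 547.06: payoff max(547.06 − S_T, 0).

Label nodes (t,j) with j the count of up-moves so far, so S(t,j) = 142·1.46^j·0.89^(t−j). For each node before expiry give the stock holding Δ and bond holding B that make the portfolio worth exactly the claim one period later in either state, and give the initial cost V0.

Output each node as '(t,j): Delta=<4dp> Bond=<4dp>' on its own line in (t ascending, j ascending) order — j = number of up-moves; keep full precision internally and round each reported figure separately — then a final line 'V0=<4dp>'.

(0,0): Delta=-0.9309 Bond=316.2479
(1,0): Delta=-1.0000 Bond=369.2499
(1,1): Delta=-0.8771 Bond=349.3518
(2,0): Delta=-1.0000 Bond=420.9449
(2,1): Delta=-1.0000 Bond=420.9449
(2,2): Delta=-0.7811 Bond=369.2257
(3,0): Delta=-1.0000 Bond=479.8772
(3,1): Delta=-1.0000 Bond=479.8772
(3,2): Delta=-1.0000 Bond=479.8772
(3,3): Delta=-0.6104 Bond=345.4485
V0=184.0539

Risk-neutral probability p* = (R−d)/(u−d) = (1.14−0.89)/(1.46−0.89) = 0.4386.
Terminal values V(4,·): V(4,0)=457.9660, V(4,1)=400.9058, V(4,2)=307.3015, V(4,3)=153.7483, V(4,4)=0.0000
(3,0): S=100.1056. Δ = (V_up−V_dn)/(S_up−S_dn) = (400.9058−457.9660)/(146.1542−89.0940) = -1.0000. V = [p*·400.9058 + (1−p*)·457.9660]/1.14 = 379.7716. B = V − Δ·S = 479.8772.
(3,1): S=164.2182. Δ = (V_up−V_dn)/(S_up−S_dn) = (307.3015−400.9058)/(239.7585−146.1542) = -1.0000. V = [p*·307.3015 + (1−p*)·400.9058]/1.14 = 315.6590. B = V − Δ·S = 479.8772.
(3,2): S=269.3916. Δ = (V_up−V_dn)/(S_up−S_dn) = (153.7483−307.3015)/(393.3117−239.7585) = -1.0000. V = [p*·153.7483 + (1−p*)·307.3015]/1.14 = 210.4856. B = V − Δ·S = 479.8772.
(3,3): S=441.9233. Δ = (V_up−V_dn)/(S_up−S_dn) = (0.0000−153.7483)/(645.2080−393.3117) = -0.6104. V = [p*·0.0000 + (1−p*)·153.7483]/1.14 = 75.7147. B = V − Δ·S = 345.4485.
(2,0): S=112.4782. Δ = (V_up−V_dn)/(S_up−S_dn) = (315.6590−379.7716)/(164.2182−100.1056) = -1.0000. V = [p*·315.6590 + (1−p*)·379.7716]/1.14 = 308.4667. B = V − Δ·S = 420.9449.
(2,1): S=184.5148. Δ = (V_up−V_dn)/(S_up−S_dn) = (210.4856−315.6590)/(269.3916−164.2182) = -1.0000. V = [p*·210.4856 + (1−p*)·315.6590]/1.14 = 236.4301. B = V − Δ·S = 420.9449.
(2,2): S=302.6872. Δ = (V_up−V_dn)/(S_up−S_dn) = (75.7147−210.4856)/(441.9233−269.3916) = -0.7811. V = [p*·75.7147 + (1−p*)·210.4856]/1.14 = 132.7856. B = V − Δ·S = 369.2257.
(1,0): S=126.3800. Δ = (V_up−V_dn)/(S_up−S_dn) = (236.4301−308.4667)/(184.5148−112.4782) = -1.0000. V = [p*·236.4301 + (1−p*)·308.4667]/1.14 = 242.8699. B = V − Δ·S = 369.2499.
(1,1): S=207.3200. Δ = (V_up−V_dn)/(S_up−S_dn) = (132.7856−236.4301)/(302.6872−184.5148) = -0.8771. V = [p*·132.7856 + (1−p*)·236.4301]/1.14 = 167.5193. B = V − Δ·S = 349.3518.
(0,0): S=142.0000. Δ = (V_up−V_dn)/(S_up−S_dn) = (167.5193−242.8699)/(207.3200−126.3800) = -0.9309. V = [p*·167.5193 + (1−p*)·242.8699]/1.14 = 184.0539. B = V − Δ·S = 316.2479.
The time-0 hedge costs 184.0539, which is the no-arbitrage price.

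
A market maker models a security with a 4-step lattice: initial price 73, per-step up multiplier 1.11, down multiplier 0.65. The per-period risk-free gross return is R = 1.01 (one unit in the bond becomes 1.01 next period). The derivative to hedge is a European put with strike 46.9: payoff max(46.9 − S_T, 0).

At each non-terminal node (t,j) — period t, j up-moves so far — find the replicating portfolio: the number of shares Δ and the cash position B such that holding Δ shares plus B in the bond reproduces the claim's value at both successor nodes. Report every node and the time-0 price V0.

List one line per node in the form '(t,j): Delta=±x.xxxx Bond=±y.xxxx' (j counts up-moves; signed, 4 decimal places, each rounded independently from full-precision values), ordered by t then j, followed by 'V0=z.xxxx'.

Risk-neutral probability p* = (R−d)/(u−d) = (1.01−0.65)/(1.11−0.65) = 0.7826.
Payoff layer (t=4): V(4,0)=33.8690, V(4,1)=24.6471, V(4,2)=8.8990, V(4,3)=0.0000, V(4,4)=0.0000
Node (3,0) S=20.0476: V=(p*·24.6471+(1−p*)·33.8690)/1.01=26.3880; Δ=(24.6471−33.8690)/(22.2529−13.0310)=-1.0000; B=V−Δ·S=46.4356
Node (3,1) S=34.2352: V=(p*·8.8990+(1−p*)·24.6471)/1.01=12.2005; Δ=(8.8990−24.6471)/(38.0010−22.2529)=-1.0000; B=V−Δ·S=46.4356
Node (3,2) S=58.4631: V=(p*·0.0000+(1−p*)·8.8990)/1.01=1.9154; Δ=(0.0000−8.8990)/(64.8941−38.0010)=-0.3309; B=V−Δ·S=21.2610
Node (3,3) S=99.8371: V=(p*·0.0000+(1−p*)·0.0000)/1.01=0.0000; Δ=(0.0000−0.0000)/(110.8191−64.8941)=0.0000; B=V−Δ·S=0.0000
Node (2,0) S=30.8425: V=(p*·12.2005+(1−p*)·26.3880)/1.01=15.1334; Δ=(12.2005−26.3880)/(34.2352−20.0476)=-1.0000; B=V−Δ·S=45.9759
Node (2,1) S=52.6695: V=(p*·1.9154+(1−p*)·12.2005)/1.01=4.1102; Δ=(1.9154−12.2005)/(58.4631−34.2352)=-0.4245; B=V−Δ·S=26.4690
Node (2,2) S=89.9433: V=(p*·0.0000+(1−p*)·1.9154)/1.01=0.4123; Δ=(0.0000−1.9154)/(99.8371−58.4631)=-0.0463; B=V−Δ·S=4.5762
Node (1,0) S=47.4500: V=(p*·4.1102+(1−p*)·15.1334)/1.01=6.4421; Δ=(4.1102−15.1334)/(52.6695−30.8425)=-0.5050; B=V−Δ·S=30.4056
Node (1,1) S=81.0300: V=(p*·0.4123+(1−p*)·4.1102)/1.01=1.2041; Δ=(0.4123−4.1102)/(89.9433−52.6695)=-0.0992; B=V−Δ·S=9.2431
Node (0,0) S=73.0000: V=(p*·1.2041+(1−p*)·6.4421)/1.01=2.3196; Δ=(1.2041−6.4421)/(81.0300−47.4500)=-0.1560; B=V−Δ·S=13.7066
The time-0 hedge costs 2.3196, which is the no-arbitrage price.

(0,0): Delta=-0.1560 Bond=13.7066
(1,0): Delta=-0.5050 Bond=30.4056
(1,1): Delta=-0.0992 Bond=9.2431
(2,0): Delta=-1.0000 Bond=45.9759
(2,1): Delta=-0.4245 Bond=26.4690
(2,2): Delta=-0.0463 Bond=4.5762
(3,0): Delta=-1.0000 Bond=46.4356
(3,1): Delta=-1.0000 Bond=46.4356
(3,2): Delta=-0.3309 Bond=21.2610
(3,3): Delta=0.0000 Bond=0.0000
V0=2.3196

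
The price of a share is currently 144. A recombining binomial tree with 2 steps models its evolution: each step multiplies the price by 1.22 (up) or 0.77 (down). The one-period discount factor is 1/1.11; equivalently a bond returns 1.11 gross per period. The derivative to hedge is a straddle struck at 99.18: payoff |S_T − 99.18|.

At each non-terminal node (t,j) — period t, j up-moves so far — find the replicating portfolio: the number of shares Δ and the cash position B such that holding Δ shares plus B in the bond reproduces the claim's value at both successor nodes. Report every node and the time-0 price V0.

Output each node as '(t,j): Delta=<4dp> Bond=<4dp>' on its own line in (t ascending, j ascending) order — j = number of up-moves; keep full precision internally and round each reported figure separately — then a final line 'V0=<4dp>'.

(0,0): Delta=0.9062 Bond=-65.6488
(1,0): Delta=0.4468 Bond=-21.9282
(1,1): Delta=1.0000 Bond=-89.3514
V0=64.8420

Under the risk-neutral measure, an up-move has probability p* = (R−d)/(u−d) = 0.7556 and values discount at R = 1.11.
Terminal payoffs: V(2,0)=13.8024, V(2,1)=36.0936, V(2,2)=115.1496
Node (1,0) S=110.8800: V=(p*·36.0936+(1−p*)·13.8024)/1.11=27.6078; Δ=(36.0936−13.8024)/(135.2736−85.3776)=0.4468; B=V−Δ·S=-21.9282
Node (1,1) S=175.6800: V=(p*·115.1496+(1−p*)·36.0936)/1.11=86.3286; Δ=(115.1496−36.0936)/(214.3296−135.2736)=1.0000; B=V−Δ·S=-89.3514
Node (0,0) S=144.0000: V=(p*·86.3286+(1−p*)·27.6078)/1.11=64.8420; Δ=(86.3286−27.6078)/(175.6800−110.8800)=0.9062; B=V−Δ·S=-65.6488
Each (Δ,B) replicates both successor values, so the strategy is self-financing and V0 is arbitrage-free.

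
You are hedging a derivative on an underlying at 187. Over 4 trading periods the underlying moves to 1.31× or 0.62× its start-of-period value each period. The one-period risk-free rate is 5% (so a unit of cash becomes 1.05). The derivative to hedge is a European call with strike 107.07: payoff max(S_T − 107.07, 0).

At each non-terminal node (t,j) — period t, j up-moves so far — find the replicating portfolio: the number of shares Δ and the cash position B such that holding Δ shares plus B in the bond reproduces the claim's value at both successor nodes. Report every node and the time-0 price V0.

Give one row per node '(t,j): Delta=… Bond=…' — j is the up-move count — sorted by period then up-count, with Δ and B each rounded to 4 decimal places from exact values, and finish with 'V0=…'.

No-arbitrage ⇒ martingale measure with p* = (R−d)/(u−d) = 0.6232.
At expiry t=4: V(4,0)=0.0000, V(4,1)=0.0000, V(4,2)=16.2881, V(4,3)=153.5737, V(4,4)=443.6449
Node (3,0) S=44.5673: V=(p*·0.0000+(1−p*)·0.0000)/1.05=0.0000; Δ=(0.0000−0.0000)/(58.3832−27.6317)=0.0000; B=V−Δ·S=0.0000
Node (3,1) S=94.1665: V=(p*·16.2881+(1−p*)·0.0000)/1.05=9.6672; Δ=(16.2881−0.0000)/(123.3581−58.3832)=0.2507; B=V−Δ·S=-13.9387
Node (3,2) S=198.9646: V=(p*·153.5737+(1−p*)·16.2881)/1.05=96.9932; Δ=(153.5737−16.2881)/(260.6437−123.3581)=1.0000; B=V−Δ·S=-101.9714
Node (3,3) S=420.3930: V=(p*·443.6449+(1−p*)·153.5737)/1.05=318.4216; Δ=(443.6449−153.5737)/(550.7149−260.6437)=1.0000; B=V−Δ·S=-101.9714
Node (2,0) S=71.8828: V=(p*·9.6672+(1−p*)·0.0000)/1.05=5.7376; Δ=(9.6672−0.0000)/(94.1665−44.5673)=0.1949; B=V−Δ·S=-8.2728
Node (2,1) S=151.8814: V=(p*·96.9932+(1−p*)·9.6672)/1.05=61.0359; Δ=(96.9932−9.6672)/(198.9646−94.1665)=0.8333; B=V−Δ·S=-65.5235
Node (2,2) S=320.9107: V=(p*·318.4216+(1−p*)·96.9932)/1.05=223.7951; Δ=(318.4216−96.9932)/(420.3930−198.9646)=1.0000; B=V−Δ·S=-97.1156
Node (1,0) S=115.9400: V=(p*·61.0359+(1−p*)·5.7376)/1.05=38.2847; Δ=(61.0359−5.7376)/(151.8814−71.8828)=0.6912; B=V−Δ·S=-41.8579
Node (1,1) S=244.9700: V=(p*·223.7951+(1−p*)·61.0359)/1.05=154.7291; Δ=(223.7951−61.0359)/(320.9107−151.8814)=0.9629; B=V−Δ·S=-81.1537
Node (0,0) S=187.0000: V=(p*·154.7291+(1−p*)·38.2847)/1.05=105.5728; Δ=(154.7291−38.2847)/(244.9700−115.9400)=0.9025; B=V−Δ·S=-63.1872
Self-financing check: at every node Δ·S+B equals the discounted successor values.

(0,0): Delta=0.9025 Bond=-63.1872
(1,0): Delta=0.6912 Bond=-41.8579
(1,1): Delta=0.9629 Bond=-81.1537
(2,0): Delta=0.1949 Bond=-8.2728
(2,1): Delta=0.8333 Bond=-65.5235
(2,2): Delta=1.0000 Bond=-97.1156
(3,0): Delta=0.0000 Bond=0.0000
(3,1): Delta=0.2507 Bond=-13.9387
(3,2): Delta=1.0000 Bond=-101.9714
(3,3): Delta=1.0000 Bond=-101.9714
V0=105.5728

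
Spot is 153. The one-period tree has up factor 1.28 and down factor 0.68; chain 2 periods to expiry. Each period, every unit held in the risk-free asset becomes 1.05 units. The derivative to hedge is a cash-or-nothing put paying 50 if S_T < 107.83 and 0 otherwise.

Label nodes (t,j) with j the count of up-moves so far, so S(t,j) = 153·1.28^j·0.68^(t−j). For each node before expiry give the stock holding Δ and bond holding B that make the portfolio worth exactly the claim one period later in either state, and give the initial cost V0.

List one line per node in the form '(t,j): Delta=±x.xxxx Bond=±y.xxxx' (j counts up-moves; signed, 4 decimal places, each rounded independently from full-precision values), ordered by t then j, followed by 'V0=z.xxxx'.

(0,0): Delta=-0.1988 Bond=37.0874
(1,0): Delta=-0.8010 Bond=101.5873
(1,1): Delta=0.0000 Bond=0.0000
V0=6.6641

Under the risk-neutral measure, an up-move has probability p* = (R−d)/(u−d) = 0.6167 and values discount at R = 1.05.
Terminal payoffs: V(2,0)=50.0000, V(2,1)=0.0000, V(2,2)=0.0000
Node (1,0) S=104.0400: V=(p*·0.0000+(1−p*)·50.0000)/1.05=18.2540; Δ=(0.0000−50.0000)/(133.1712−70.7472)=-0.8010; B=V−Δ·S=101.5873
Node (1,1) S=195.8400: V=(p*·0.0000+(1−p*)·0.0000)/1.05=0.0000; Δ=(0.0000−0.0000)/(250.6752−133.1712)=0.0000; B=V−Δ·S=0.0000
Node (0,0) S=153.0000: V=(p*·0.0000+(1−p*)·18.2540)/1.05=6.6641; Δ=(0.0000−18.2540)/(195.8400−104.0400)=-0.1988; B=V−Δ·S=37.0874
The time-0 hedge costs 6.6641, which is the no-arbitrage price.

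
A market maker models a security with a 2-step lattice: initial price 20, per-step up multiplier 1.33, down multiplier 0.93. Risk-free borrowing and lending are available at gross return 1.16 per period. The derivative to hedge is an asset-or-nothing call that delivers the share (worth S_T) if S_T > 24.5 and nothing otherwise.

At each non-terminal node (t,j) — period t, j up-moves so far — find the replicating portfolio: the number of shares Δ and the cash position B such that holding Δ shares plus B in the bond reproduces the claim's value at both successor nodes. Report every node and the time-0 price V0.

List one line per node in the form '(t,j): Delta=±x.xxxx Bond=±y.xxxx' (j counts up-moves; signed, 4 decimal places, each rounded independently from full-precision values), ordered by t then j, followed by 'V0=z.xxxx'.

(0,0): Delta=1.7922 Bond=-18.1660
(1,0): Delta=3.3250 Bond=-49.5826
(1,1): Delta=1.0000 Bond=0.0000
V0=17.6780

Under the risk-neutral measure, an up-move has probability p* = (R−d)/(u−d) = 0.5750 and values discount at R = 1.16.
Payoff layer (t=2): V(2,0)=0.0000, V(2,1)=24.7380, V(2,2)=35.3780
(1,0): S=18.6000. Δ = (V_up−V_dn)/(S_up−S_dn) = (24.7380−0.0000)/(24.7380−17.2980) = 3.3250. V = [p*·24.7380 + (1−p*)·0.0000]/1.16 = 12.2624. B = V − Δ·S = -49.5826.
(1,1): S=26.6000. Δ = (V_up−V_dn)/(S_up−S_dn) = (35.3780−24.7380)/(35.3780−24.7380) = 1.0000. V = [p*·35.3780 + (1−p*)·24.7380]/1.16 = 26.6000. B = V − Δ·S = 0.0000.
(0,0): S=20.0000. Δ = (V_up−V_dn)/(S_up−S_dn) = (26.6000−12.2624)/(26.6000−18.6000) = 1.7922. V = [p*·26.6000 + (1−p*)·12.2624]/1.16 = 17.6780. B = V − Δ·S = -18.1660.
Self-financing check: at every node Δ·S+B equals the discounted successor values.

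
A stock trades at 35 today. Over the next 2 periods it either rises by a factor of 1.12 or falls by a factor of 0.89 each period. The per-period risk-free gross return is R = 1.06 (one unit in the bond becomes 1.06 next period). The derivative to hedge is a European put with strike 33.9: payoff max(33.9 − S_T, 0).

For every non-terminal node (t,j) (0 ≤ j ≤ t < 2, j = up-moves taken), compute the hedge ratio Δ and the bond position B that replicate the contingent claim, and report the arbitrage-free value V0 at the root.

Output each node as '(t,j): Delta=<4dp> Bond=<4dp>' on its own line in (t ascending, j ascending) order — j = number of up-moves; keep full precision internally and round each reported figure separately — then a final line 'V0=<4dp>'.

Risk-neutral probability p* = (R−d)/(u−d) = (1.06−0.89)/(1.12−0.89) = 0.7391.
At expiry t=2: V(2,0)=6.1765, V(2,1)=0.0000, V(2,2)=0.0000
Node (1,0) S=31.1500: V=(p*·0.0000+(1−p*)·6.1765)/1.06=1.5201; Δ=(0.0000−6.1765)/(34.8880−27.7235)=-0.8621; B=V−Δ·S=28.3744
Node (1,1) S=39.2000: V=(p*·0.0000+(1−p*)·0.0000)/1.06=0.0000; Δ=(0.0000−0.0000)/(43.9040−34.8880)=0.0000; B=V−Δ·S=0.0000
Node (0,0) S=35.0000: V=(p*·0.0000+(1−p*)·1.5201)/1.06=0.3741; Δ=(0.0000−1.5201)/(39.2000−31.1500)=-0.1888; B=V−Δ·S=6.9830
The time-0 hedge costs 0.3741, which is the no-arbitrage price.

(0,0): Delta=-0.1888 Bond=6.9830
(1,0): Delta=-0.8621 Bond=28.3744
(1,1): Delta=0.0000 Bond=0.0000
V0=0.3741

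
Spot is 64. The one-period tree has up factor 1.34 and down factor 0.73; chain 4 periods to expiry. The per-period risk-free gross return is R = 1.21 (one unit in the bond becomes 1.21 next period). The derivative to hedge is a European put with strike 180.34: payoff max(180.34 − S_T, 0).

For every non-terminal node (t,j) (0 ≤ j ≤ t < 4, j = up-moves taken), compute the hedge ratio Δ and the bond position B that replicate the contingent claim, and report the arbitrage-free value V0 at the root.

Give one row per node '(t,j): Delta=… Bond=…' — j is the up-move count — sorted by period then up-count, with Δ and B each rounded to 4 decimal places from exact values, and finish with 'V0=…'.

(0,0): Delta=-0.8168 Bond=77.0556
(1,0): Delta=-1.0000 Bond=101.7972
(1,1): Delta=-0.7898 Bond=90.9190
(2,0): Delta=-1.0000 Bond=123.1746
(2,1): Delta=-1.0000 Bond=123.1746
(2,2): Delta=-0.7587 Bond=106.4471
(3,0): Delta=-1.0000 Bond=149.0413
(3,1): Delta=-1.0000 Bond=149.0413
(3,2): Delta=-1.0000 Bond=149.0413
(3,3): Delta=-0.7231 Bond=123.3193
V0=24.7815

Under the risk-neutral measure, an up-move has probability p* = (R−d)/(u−d) = 0.7869 and values discount at R = 1.21.
At expiry t=4: V(4,0)=162.1651, V(4,1)=146.9779, V(4,2)=119.1000, V(4,3)=67.9268, V(4,4)=0.0000
(3,0): S=24.8971. Δ = (V_up−V_dn)/(S_up−S_dn) = (146.9779−162.1651)/(33.3621−18.1749) = -1.0000. V = [p*·146.9779 + (1−p*)·162.1651]/1.21 = 124.1442. B = V − Δ·S = 149.0413.
(3,1): S=45.7015. Δ = (V_up−V_dn)/(S_up−S_dn) = (119.1000−146.9779)/(61.2400−33.3621) = -1.0000. V = [p*·119.1000 + (1−p*)·146.9779]/1.21 = 103.3398. B = V − Δ·S = 149.0413.
(3,2): S=83.8904. Δ = (V_up−V_dn)/(S_up−S_dn) = (67.9268−119.1000)/(112.4132−61.2400) = -1.0000. V = [p*·67.9268 + (1−p*)·119.1000]/1.21 = 65.1509. B = V − Δ·S = 149.0413.
(3,3): S=153.9907. Δ = (V_up−V_dn)/(S_up−S_dn) = (0.0000−67.9268)/(206.3475−112.4132) = -0.7231. V = [p*·0.0000 + (1−p*)·67.9268]/1.21 = 11.9638. B = V − Δ·S = 123.3193.
(2,0): S=34.1056. Δ = (V_up−V_dn)/(S_up−S_dn) = (103.3398−124.1442)/(45.7015−24.8971) = -1.0000. V = [p*·103.3398 + (1−p*)·124.1442]/1.21 = 89.0690. B = V − Δ·S = 123.1746.
(2,1): S=62.6048. Δ = (V_up−V_dn)/(S_up−S_dn) = (65.1509−103.3398)/(83.8904−45.7015) = -1.0000. V = [p*·65.1509 + (1−p*)·103.3398]/1.21 = 60.5698. B = V − Δ·S = 123.1746.
(2,2): S=114.9184. Δ = (V_up−V_dn)/(S_up−S_dn) = (11.9638−65.1509)/(153.9907−83.8904) = -0.7587. V = [p*·11.9638 + (1−p*)·65.1509]/1.21 = 19.2552. B = V − Δ·S = 106.4471.
(1,0): S=46.7200. Δ = (V_up−V_dn)/(S_up−S_dn) = (60.5698−89.0690)/(62.6048−34.1056) = -1.0000. V = [p*·60.5698 + (1−p*)·89.0690]/1.21 = 55.0772. B = V − Δ·S = 101.7972.
(1,1): S=85.7600. Δ = (V_up−V_dn)/(S_up−S_dn) = (19.2552−60.5698)/(114.9184−62.6048) = -0.7898. V = [p*·19.2552 + (1−p*)·60.5698]/1.21 = 23.1900. B = V − Δ·S = 90.9190.
(0,0): S=64.0000. Δ = (V_up−V_dn)/(S_up−S_dn) = (23.1900−55.0772)/(85.7600−46.7200) = -0.8168. V = [p*·23.1900 + (1−p*)·55.0772]/1.21 = 24.7815. B = V − Δ·S = 77.0556.
Check: Δ(0,0)·S0 + B(0,0) = 24.7815 = V0.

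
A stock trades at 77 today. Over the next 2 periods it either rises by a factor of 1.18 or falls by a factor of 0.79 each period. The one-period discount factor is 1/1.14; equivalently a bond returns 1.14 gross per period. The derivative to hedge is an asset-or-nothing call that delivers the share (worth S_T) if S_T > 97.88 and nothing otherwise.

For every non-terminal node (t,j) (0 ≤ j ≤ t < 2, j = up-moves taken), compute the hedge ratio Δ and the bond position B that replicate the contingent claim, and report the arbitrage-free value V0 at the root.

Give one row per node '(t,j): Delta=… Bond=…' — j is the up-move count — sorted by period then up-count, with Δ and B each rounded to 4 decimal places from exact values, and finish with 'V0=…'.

No-arbitrage ⇒ martingale measure with p* = (R−d)/(u−d) = 0.8974.
Payoff layer (t=2): V(2,0)=0.0000, V(2,1)=0.0000, V(2,2)=107.2148
Node (1,0) S=60.8300: V=(p*·0.0000+(1−p*)·0.0000)/1.14=0.0000; Δ=(0.0000−0.0000)/(71.7794−48.0557)=0.0000; B=V−Δ·S=0.0000
Node (1,1) S=90.8600: V=(p*·107.2148+(1−p*)·0.0000)/1.14=84.4021; Δ=(107.2148−0.0000)/(107.2148−71.7794)=3.0256; B=V−Δ·S=-190.5076
Node (0,0) S=77.0000: V=(p*·84.4021+(1−p*)·0.0000)/1.14=66.4434; Δ=(84.4021−0.0000)/(90.8600−60.8300)=2.8106; B=V−Δ·S=-149.9723
The time-0 hedge costs 66.4434, which is the no-arbitrage price.

(0,0): Delta=2.8106 Bond=-149.9723
(1,0): Delta=0.0000 Bond=0.0000
(1,1): Delta=3.0256 Bond=-190.5076
V0=66.4434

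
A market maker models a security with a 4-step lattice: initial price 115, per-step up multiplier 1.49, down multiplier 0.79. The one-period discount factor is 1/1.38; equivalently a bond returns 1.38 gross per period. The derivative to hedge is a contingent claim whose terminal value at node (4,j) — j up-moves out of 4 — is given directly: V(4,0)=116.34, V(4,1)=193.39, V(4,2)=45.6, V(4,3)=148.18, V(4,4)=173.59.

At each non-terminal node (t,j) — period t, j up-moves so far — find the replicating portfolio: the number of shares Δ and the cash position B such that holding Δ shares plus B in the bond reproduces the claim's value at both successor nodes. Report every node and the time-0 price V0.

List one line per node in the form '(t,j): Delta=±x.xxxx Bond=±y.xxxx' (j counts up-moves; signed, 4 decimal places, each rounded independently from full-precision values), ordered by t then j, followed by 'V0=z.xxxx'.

The replicating-portfolio and risk-neutral prices coincide; use p* = (1.38−0.79)/(1.49−0.79) = 0.8429 for the latter.
Payoff layer (t=4): V(4,0)=116.3400, V(4,1)=193.3900, V(4,2)=45.6000, V(4,3)=148.1800, V(4,4)=173.5900
(3,0): S=56.6995. Δ = (V_up−V_dn)/(S_up−S_dn) = (193.3900−116.3400)/(84.4822−44.7926) = 1.9413. V = [p*·193.3900 + (1−p*)·116.3400]/1.38 = 131.3639. B = V − Δ·S = 21.2924.
(3,1): S=106.9395. Δ = (V_up−V_dn)/(S_up−S_dn) = (45.6000−193.3900)/(159.3399−84.4822) = -1.9743. V = [p*·45.6000 + (1−p*)·193.3900]/1.38 = 49.8726. B = V − Δ·S = 261.0011.
(3,2): S=201.6961. Δ = (V_up−V_dn)/(S_up−S_dn) = (148.1800−45.6000)/(300.5272−159.3399) = 0.7266. V = [p*·148.1800 + (1−p*)·45.6000]/1.38 = 95.6959. B = V − Δ·S = -50.8470.
(3,3): S=380.4141. Δ = (V_up−V_dn)/(S_up−S_dn) = (173.5900−148.1800)/(566.8171−300.5272) = 0.0954. V = [p*·173.5900 + (1−p*)·148.1800]/1.38 = 122.8964. B = V − Δ·S = 86.5964.
(2,0): S=71.7715. Δ = (V_up−V_dn)/(S_up−S_dn) = (49.8726−131.3639)/(106.9395−56.6995) = -1.6220. V = [p*·49.8726 + (1−p*)·131.3639]/1.38 = 45.4191. B = V − Δ·S = 161.8352.
(2,1): S=135.3665. Δ = (V_up−V_dn)/(S_up−S_dn) = (95.6959−49.8726)/(201.6961−106.9395) = 0.4836. V = [p*·95.6959 + (1−p*)·49.8726]/1.38 = 64.1269. B = V − Δ·S = -1.3350.
(2,2): S=255.3115. Δ = (V_up−V_dn)/(S_up−S_dn) = (122.8964−95.6959)/(380.4141−201.6961) = 0.1522. V = [p*·122.8964 + (1−p*)·95.6959]/1.38 = 85.9580. B = V − Δ·S = 47.1001.
(1,0): S=90.8500. Δ = (V_up−V_dn)/(S_up−S_dn) = (64.1269−45.4191)/(135.3665−71.7715) = 0.2942. V = [p*·64.1269 + (1−p*)·45.4191]/1.38 = 44.3385. B = V − Δ·S = 17.6131.
(1,1): S=171.3500. Δ = (V_up−V_dn)/(S_up−S_dn) = (85.9580−64.1269)/(255.3115−135.3665) = 0.1820. V = [p*·85.9580 + (1−p*)·64.1269]/1.38 = 59.8024. B = V − Δ·S = 28.6151.
(0,0): S=115.0000. Δ = (V_up−V_dn)/(S_up−S_dn) = (59.8024−44.3385)/(171.3500−90.8500) = 0.1921. V = [p*·59.8024 + (1−p*)·44.3385]/1.38 = 41.5742. B = V − Δ·S = 19.4828.
Root portfolio cost Δ·115+B reproduces V0=41.5742.

(0,0): Delta=0.1921 Bond=19.4828
(1,0): Delta=0.2942 Bond=17.6131
(1,1): Delta=0.1820 Bond=28.6151
(2,0): Delta=-1.6220 Bond=161.8352
(2,1): Delta=0.4836 Bond=-1.3350
(2,2): Delta=0.1522 Bond=47.1001
(3,0): Delta=1.9413 Bond=21.2924
(3,1): Delta=-1.9743 Bond=261.0011
(3,2): Delta=0.7266 Bond=-50.8470
(3,3): Delta=0.0954 Bond=86.5964
V0=41.5742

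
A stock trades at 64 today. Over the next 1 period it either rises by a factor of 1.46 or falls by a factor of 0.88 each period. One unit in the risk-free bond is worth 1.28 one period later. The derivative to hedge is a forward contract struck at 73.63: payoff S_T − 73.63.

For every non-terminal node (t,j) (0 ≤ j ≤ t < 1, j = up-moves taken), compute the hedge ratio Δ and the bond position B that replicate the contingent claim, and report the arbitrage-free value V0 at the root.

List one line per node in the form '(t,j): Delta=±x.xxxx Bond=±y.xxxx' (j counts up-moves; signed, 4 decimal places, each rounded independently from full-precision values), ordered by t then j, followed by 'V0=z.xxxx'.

(0,0): Delta=1.0000 Bond=-57.5234
V0=6.4766

Under the risk-neutral measure, an up-move has probability p* = (R−d)/(u−d) = 0.6897 and values discount at R = 1.28.
At expiry t=1: V(1,0)=-17.3100, V(1,1)=19.8100
(0,0): S=64.0000. Δ = (V_up−V_dn)/(S_up−S_dn) = (19.8100−-17.3100)/(93.4400−56.3200) = 1.0000. V = [p*·19.8100 + (1−p*)·-17.3100]/1.28 = 6.4766. B = V − Δ·S = -57.5234.
The time-0 hedge costs 6.4766, which is the no-arbitrage price.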